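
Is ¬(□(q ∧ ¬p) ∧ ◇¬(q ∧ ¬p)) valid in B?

Tableau for the negation □(q ∧ ¬p) ∧ ◇¬(q ∧ ¬p):
1. □(q ∧ ¬p) ∧ ◇¬(q ∧ ¬p), 0
2. □(q ∧ ¬p), 0
3. ◇¬(q ∧ ¬p), 0
4. q ∧ ¬p, 0
5. q, 0
6. ¬p, 0
7. ¬(q ∧ ¬p), 1
8. q ∧ ¬p, 1
9. q, 1
10. ¬p, 1
11. p, 1
Accessibility: 0R0, 0R1, 1R0, 1R1
Branch closes: p and ¬p both at 1.
All branches of the negation close; one closing branch shown above.

Yes, valid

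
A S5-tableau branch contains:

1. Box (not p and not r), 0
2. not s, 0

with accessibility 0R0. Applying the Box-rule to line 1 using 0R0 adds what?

not p and not r, 0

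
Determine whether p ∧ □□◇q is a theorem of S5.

No, not valid

Tableau for the negation ¬(p ∧ □□◇q):
1. ¬(p ∧ □□◇q), w0
2. ¬□□◇q, w0
3. ¬□◇q, w1
4. ¬◇q, w2
5. ¬q, w0
6. ¬q, w1
7. ¬q, w2
Accessibility: w0Rw0, w0Rw1, w0Rw2, w1Rw0, w1Rw1, w1Rw2, w2Rw0, w2Rw1, w2Rw2
The negation has an open branch (countermodel exists).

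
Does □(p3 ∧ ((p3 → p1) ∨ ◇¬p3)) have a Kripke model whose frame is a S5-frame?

1. □(p3 ∧ ((p3 → p1) ∨ ◇¬p3)), w0
2. p3 ∧ ((p3 → p1) ∨ ◇¬p3), w0   [□-rule on 1 via w0Rw0]
3. p3, w0   [∧-rule on 2]
4. (p3 → p1) ∨ ◇¬p3, w0   [∧-rule on 2]
5. p3 → p1, w0   [∨-rule on 4 (branches; this branch)]
6. p1, w0   [→-rule on 5 (branches; this branch)]
Accessibility: w0Rw0

Satisfiable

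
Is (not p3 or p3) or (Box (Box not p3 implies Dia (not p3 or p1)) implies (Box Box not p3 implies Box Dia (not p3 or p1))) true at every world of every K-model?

Yes, valid

Tableau for the negation not ((not p3 or p3) or (Box (Box not p3 implies Dia (not p3 or p1)) implies (Box Box not p3 implies Box Dia (not p3 or p1)))):
1. not ((not p3 or p3) or (Box (Box not p3 implies Dia (not p3 or p1)) implies (Box Box not p3 implies Box Dia (not p3 or p1)))), 0
2. not (not p3 or p3), 0
3. not (Box (Box not p3 implies Dia (not p3 or p1)) implies (Box Box not p3 implies Box Dia (not p3 or p1))), 0
4. p3, 0
5. not p3, 0
Branch closes: p3 and not p3 both at 0.
Every branch of the negation's tableau closes; the branch above is one of them.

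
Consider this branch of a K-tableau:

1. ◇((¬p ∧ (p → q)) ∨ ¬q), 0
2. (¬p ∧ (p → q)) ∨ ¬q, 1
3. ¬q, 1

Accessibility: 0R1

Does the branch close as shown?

No, open

There is no literal clash: for every atom and world, at most one sign appears.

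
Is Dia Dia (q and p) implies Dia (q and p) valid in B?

Tableau for the negation not (Dia Dia (q and p) implies Dia (q and p)):
1. not (Dia Dia (q and p) implies Dia (q and p)), 0
2. Dia Dia (q and p), 0
3. not Dia (q and p), 0
4. not (q and p), 0
5. not p, 0
6. Dia (q and p), 1
7. not (q and p), 1
8. not p, 1
9. q and p, 2
10. q, 2
11. p, 2
Accessibility: 0R0, 0R1, 1R0, 1R1, 1R2, 2R1, 2R2
The negation has an open branch (countermodel exists).

No, not valid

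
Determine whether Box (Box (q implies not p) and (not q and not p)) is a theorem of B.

No, not valid

Tableau for the negation not Box (Box (q implies not p) and (not q and not p)):
1. not Box (Box (q implies not p) and (not q and not p)), w0
2. not (Box (q implies not p) and (not q and not p)), w1
3. not (not q and not p), w1
4. p, w1
Accessibility: w0Rw0, w0Rw1, w1Rw0, w1Rw1
The negation has an open branch (countermodel exists).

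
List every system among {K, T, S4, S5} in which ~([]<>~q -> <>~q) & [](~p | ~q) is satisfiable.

K

K-tableau for the formula:
1. ~([]<>~q -> <>~q) & [](~p | ~q), u
2. ~([]<>~q -> <>~q), u
3. [](~p | ~q), u
4. []<>~q, u
5. ~<>~q, u
Complete open branch: satisfiable in K.
T-tableau for the formula:
1. ~([]<>~q -> <>~q) & [](~p | ~q), u
2. ~([]<>~q -> <>~q), u
3. [](~p | ~q), u
4. []<>~q, u
5. ~<>~q, u
6. ~p | ~q, u
7. <>~q, u
8. q, u
9. ~p, u
10. ~q, v
11. ~p | ~q, v
12. <>~q, v
13. q, v
Accessibility: uRu, uRv, vRv
Branch closes: q and ~q both at v.
Every branch closes (one shown): unsatisfiable in T, hence also in S4, S5 (every S4/S5-frame is a T-frame).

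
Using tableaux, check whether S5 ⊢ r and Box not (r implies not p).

Tableau for the negation not (r and Box not (r implies not p)):
1. not (r and Box not (r implies not p)), u
2. not Box not (r implies not p), u
3. r implies not p, v
4. not p, v
Accessibility: uRu, uRv, vRu, vRv
The negation has an open branch (countermodel exists).

Invalid (countermodel exists)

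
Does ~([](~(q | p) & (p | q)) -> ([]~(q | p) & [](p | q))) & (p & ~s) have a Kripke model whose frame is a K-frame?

No, unsatisfiable

1. ~([](~(q | p) & (p | q)) -> ([]~(q | p) & [](p | q))) & (p & ~s), w0
2. ~([](~(q | p) & (p | q)) -> ([]~(q | p) & [](p | q))), w0   [&-rule on 1]
3. p & ~s, w0   [&-rule on 1]
4. [](~(q | p) & (p | q)), w0   [~->-rule on 2]
5. ~([]~(q | p) & [](p | q)), w0   [~->-rule on 2]
6. p, w0   [&-rule on 3]
7. ~s, w0   [&-rule on 3]
8. ~[](p | q), w0   [~&-rule on 5 (branches; this branch)]
9. ~(p | q), w1   [~[]-rule on 8: fresh world w1, w0Rw1]
10. ~p, w1   [~|-rule on 9]
11. ~q, w1   [~|-rule on 9]
12. ~(q | p) & (p | q), w1   [[]-rule on 4 via w0Rw1]
13. ~(q | p), w1   [&-rule on 12]
14. p | q, w1   [&-rule on 12]
15. q, w1   [|-rule on 14 (branches; this branch)]
Accessibility: w0Rw1
Branch closes: q and ~q both at w1.
Every branch closes; the branch above is one of them.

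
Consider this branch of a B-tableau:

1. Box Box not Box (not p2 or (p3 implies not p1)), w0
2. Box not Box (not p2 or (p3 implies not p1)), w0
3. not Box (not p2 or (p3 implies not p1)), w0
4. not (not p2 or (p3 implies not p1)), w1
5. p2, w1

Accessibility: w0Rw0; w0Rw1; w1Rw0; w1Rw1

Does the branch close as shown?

There is no literal clash: for every atom and world, at most one sign appears.

No, open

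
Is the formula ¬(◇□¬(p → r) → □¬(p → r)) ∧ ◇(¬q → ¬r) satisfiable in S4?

1. ¬(◇□¬(p → r) → □¬(p → r)) ∧ ◇(¬q → ¬r), w0
2. ¬(◇□¬(p → r) → □¬(p → r)), w0
3. ◇(¬q → ¬r), w0
4. ◇□¬(p → r), w0
5. ¬□¬(p → r), w0
6. ¬q → ¬r, w1
7. ¬r, w1
8. □¬(p → r), w2
9. ¬(p → r), w2
10. p, w2
11. ¬r, w2
12. p → r, w3
13. r, w3
Accessibility: w0Rw0, w0Rw1, w0Rw2, w0Rw3, w1Rw1, w2Rw2, w3Rw3

Satisfiable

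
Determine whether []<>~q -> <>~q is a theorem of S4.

Yes, valid

Tableau for the negation ~([]<>~q -> <>~q):
1. ~([]<>~q -> <>~q), 0
2. []<>~q, 0
3. ~<>~q, 0
4. <>~q, 0
5. q, 0
6. ~q, 1
7. <>~q, 1
8. q, 1
Accessibility: 0R0, 0R1, 1R1
Branch closes: q and ~q both at 1.
Every branch of the negation's tableau closes; the branch above is one of them.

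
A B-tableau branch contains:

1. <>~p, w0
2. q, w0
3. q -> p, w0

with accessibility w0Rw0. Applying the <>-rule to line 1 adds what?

a fresh world w1 with w0Rw1, and ~p at w1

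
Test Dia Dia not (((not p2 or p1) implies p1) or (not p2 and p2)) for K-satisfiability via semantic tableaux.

Satisfiable

1. Dia Dia not (((not p2 or p1) implies p1) or (not p2 and p2)), 0
2. Dia not (((not p2 or p1) implies p1) or (not p2 and p2)), 1
3. not (((not p2 or p1) implies p1) or (not p2 and p2)), 2
4. not ((not p2 or p1) implies p1), 2
5. not (not p2 and p2), 2
6. not p2 or p1, 2
7. not p1, 2
8. not p2, 2
Accessibility: 0R1, 1R2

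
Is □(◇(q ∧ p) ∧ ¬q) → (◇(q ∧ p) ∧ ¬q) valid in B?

Yes, valid

Tableau for the negation ¬(□(◇(q ∧ p) ∧ ¬q) → (◇(q ∧ p) ∧ ¬q)):
1. ¬(□(◇(q ∧ p) ∧ ¬q) → (◇(q ∧ p) ∧ ¬q)), 0
2. □(◇(q ∧ p) ∧ ¬q), 0
3. ¬(◇(q ∧ p) ∧ ¬q), 0
4. ◇(q ∧ p) ∧ ¬q, 0
5. ◇(q ∧ p), 0
6. ¬q, 0
7. ¬◇(q ∧ p), 0
8. ¬(q ∧ p), 0
9. ¬p, 0
10. q ∧ p, 1
11. q, 1
12. p, 1
13. ◇(q ∧ p) ∧ ¬q, 1
14. ◇(q ∧ p), 1
15. ¬q, 1
Accessibility: 0R0, 0R1, 1R0, 1R1
Branch closes: q and ¬q both at 1.
All branches of the negation close; one closing branch shown above.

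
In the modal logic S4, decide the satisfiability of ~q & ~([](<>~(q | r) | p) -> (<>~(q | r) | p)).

Unsatisfiable

1. ~q & ~([](<>~(q | r) | p) -> (<>~(q | r) | p)), w0
2. ~q, w0   [&-rule on 1]
3. ~([](<>~(q | r) | p) -> (<>~(q | r) | p)), w0   [&-rule on 1]
4. [](<>~(q | r) | p), w0   [~->-rule on 3]
5. ~(<>~(q | r) | p), w0   [~->-rule on 3]
6. ~<>~(q | r), w0   [~|-rule on 5]
7. ~p, w0   [~|-rule on 5]
8. <>~(q | r) | p, w0   [[]-rule on 4 via w0Rw0]
9. q | r, w0   [~<>-rule on 6 via w0Rw0]
10. <>~(q | r), w0   [|-rule on 8 (branches; this branch)]
11. r, w0   [|-rule on 9 (branches; this branch)]
12. ~(q | r), w1   [<>-rule on 10: fresh world w1, w0Rw1]
13. ~q, w1   [~|-rule on 12]
14. ~r, w1   [~|-rule on 12]
15. <>~(q | r) | p, w1   [[]-rule on 4 via w0Rw1]
16. q | r, w1   [~<>-rule on 6 via w0Rw1]
17. p, w1   [|-rule on 15 (branches; this branch)]
18. r, w1   [|-rule on 16 (branches; this branch)]
Accessibility: w0Rw0, w0Rw1, w1Rw1
Branch closes: r and ~r both at w1.
(One branch shown.) All branches close.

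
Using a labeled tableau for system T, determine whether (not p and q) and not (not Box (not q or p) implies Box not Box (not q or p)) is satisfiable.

1. (not p and q) and not (not Box (not q or p) implies Box not Box (not q or p)), w0
2. not p and q, w0
3. not (not Box (not q or p) implies Box not Box (not q or p)), w0
4. not p, w0
5. q, w0
6. not Box (not q or p), w0
7. not Box not Box (not q or p), w0
8. not (not q or p), w1
9. q, w1
10. not p, w1
11. Box (not q or p), w2
12. not q or p, w2
13. p, w2
Accessibility: w0Rw0, w0Rw1, w0Rw2, w1Rw1, w2Rw2

Satisfiable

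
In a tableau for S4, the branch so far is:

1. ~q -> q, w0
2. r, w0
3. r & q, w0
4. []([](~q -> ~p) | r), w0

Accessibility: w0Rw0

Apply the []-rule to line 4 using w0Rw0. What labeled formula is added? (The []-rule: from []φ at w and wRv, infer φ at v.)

[](~q -> ~p) | r, w0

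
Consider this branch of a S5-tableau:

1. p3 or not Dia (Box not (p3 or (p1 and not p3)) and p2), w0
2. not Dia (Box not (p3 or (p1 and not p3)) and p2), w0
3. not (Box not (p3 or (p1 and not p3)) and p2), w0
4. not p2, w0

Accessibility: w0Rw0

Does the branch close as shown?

No world carries both an atom and its negation.

No, open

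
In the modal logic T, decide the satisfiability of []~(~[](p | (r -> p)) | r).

1. []~(~[](p | (r -> p)) | r), w0
2. ~(~[](p | (r -> p)) | r), w0
3. [](p | (r -> p)), w0
4. ~r, w0
5. p | (r -> p), w0
6. r -> p, w0
7. p, w0
Accessibility: w0Rw0

Satisfiable (open branch found)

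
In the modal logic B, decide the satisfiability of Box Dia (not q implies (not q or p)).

1. Box Dia (not q implies (not q or p)), w0
2. Dia (not q implies (not q or p)), w0
3. not q implies (not q or p), w1
4. Dia (not q implies (not q or p)), w1
5. not q or p, w1
6. p, w1
7. not q implies (not q or p), w2
8. not q or p, w2
9. p, w2
Accessibility: w0Rw0, w0Rw1, w1Rw0, w1Rw1, w1Rw2, w2Rw1, w2Rw2

Satisfiable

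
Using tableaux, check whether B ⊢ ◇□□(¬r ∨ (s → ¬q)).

Not valid

Tableau for the negation ¬◇□□(¬r ∨ (s → ¬q)):
1. ¬◇□□(¬r ∨ (s → ¬q)), w0
2. ¬□□(¬r ∨ (s → ¬q)), w0
3. ¬□(¬r ∨ (s → ¬q)), w1
4. ¬□□(¬r ∨ (s → ¬q)), w1
5. ¬(¬r ∨ (s → ¬q)), w2
6. r, w2
7. ¬(s → ¬q), w2
8. s, w2
9. q, w2
10. ¬□(¬r ∨ (s → ¬q)), w3
11. ¬(¬r ∨ (s → ¬q)), w4
12. r, w4
13. ¬(s → ¬q), w4
14. s, w4
15. q, w4
Accessibility: w0Rw0, w0Rw1, w1Rw0, w1Rw1, w1Rw2, w1Rw3, w2Rw1, w2Rw2, w3Rw1, w3Rw3, w3Rw4, w4Rw3, w4Rw4
The negation has an open branch (countermodel exists).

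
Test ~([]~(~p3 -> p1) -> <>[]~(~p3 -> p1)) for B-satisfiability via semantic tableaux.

1. ~([]~(~p3 -> p1) -> <>[]~(~p3 -> p1)), u
2. []~(~p3 -> p1), u
3. ~<>[]~(~p3 -> p1), u
4. ~(~p3 -> p1), u
5. ~p3, u
6. ~p1, u
7. ~[]~(~p3 -> p1), u
8. ~p3 -> p1, v
9. ~(~p3 -> p1), v
10. ~p3, v
11. ~p1, v
12. ~[]~(~p3 -> p1), v
13. p1, v
Accessibility: uRu, uRv, vRu, vRv
Branch closes: p1 and ~p1 both at v.
Every branch closes; the branch above is one of them.

Unsatisfiable (every branch closes)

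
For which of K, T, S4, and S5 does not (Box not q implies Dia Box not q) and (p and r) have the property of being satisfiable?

K-tableau for the formula:
1. not (Box not q implies Dia Box not q) and (p and r), w0
2. not (Box not q implies Dia Box not q), w0
3. p and r, w0
4. Box not q, w0
5. not Dia Box not q, w0
6. p, w0
7. r, w0
Complete open branch: satisfiable in K.
T-tableau for the formula:
1. not (Box not q implies Dia Box not q) and (p and r), w0
2. not (Box not q implies Dia Box not q), w0
3. p and r, w0
4. Box not q, w0
5. not Dia Box not q, w0
6. p, w0
7. r, w0
8. not q, w0
9. not Box not q, w0
10. q, w1
11. not q, w1
Accessibility: w0Rw0, w0Rw1, w1Rw1
Branch closes: q and not q both at w1.
Every branch closes (one shown): unsatisfiable in T, hence also in S4, S5 (every S4/S5-frame is a T-frame).

K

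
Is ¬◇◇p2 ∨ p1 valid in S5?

No, not valid

Tableau for the negation ¬(¬◇◇p2 ∨ p1):
1. ¬(¬◇◇p2 ∨ p1), w0
2. ◇◇p2, w0   [¬∨-rule on 1]
3. ¬p1, w0   [¬∨-rule on 1]
4. ◇p2, w1   [◇-rule on 2: fresh world w1, w0Rw1]
5. p2, w2   [◇-rule on 4: fresh world w2, w1Rw2]
Accessibility: w0Rw0, w0Rw1, w0Rw2, w1Rw0, w1Rw1, w1Rw2, w2Rw0, w2Rw1, w2Rw2
The negation has an open branch (countermodel exists).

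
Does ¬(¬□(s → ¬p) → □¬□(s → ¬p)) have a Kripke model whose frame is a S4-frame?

1. ¬(¬□(s → ¬p) → □¬□(s → ¬p)), w0
2. ¬□(s → ¬p), w0   [¬→-rule on 1]
3. ¬□¬□(s → ¬p), w0   [¬→-rule on 1]
4. ¬(s → ¬p), w1   [¬□-rule on 2: fresh world w1, w0Rw1]
5. s, w1   [¬→-rule on 4]
6. p, w1   [¬→-rule on 4]
7. □(s → ¬p), w2   [¬□-rule on 3: fresh world w2, w0Rw2]
8. s → ¬p, w2   [□-rule on 7 via w2Rw2]
9. ¬p, w2   [→-rule on 8 (branches; this branch)]
Accessibility: w0Rw0, w0Rw1, w0Rw2, w1Rw1, w2Rw2

Satisfiable (open branch found)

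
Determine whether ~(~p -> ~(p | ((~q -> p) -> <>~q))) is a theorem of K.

Not valid

Tableau for the negation ~p -> ~(p | ((~q -> p) -> <>~q)):
1. ~p -> ~(p | ((~q -> p) -> <>~q)), 0
2. ~(p | ((~q -> p) -> <>~q)), 0
3. ~p, 0
4. ~((~q -> p) -> <>~q), 0
5. ~q -> p, 0
6. ~<>~q, 0
7. q, 0
The negation has an open branch (countermodel exists).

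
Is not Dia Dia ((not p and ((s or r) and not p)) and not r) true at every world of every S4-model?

Tableau for the negation Dia Dia ((not p and ((s or r) and not p)) and not r):
1. Dia Dia ((not p and ((s or r) and not p)) and not r), 0
2. Dia ((not p and ((s or r) and not p)) and not r), 1
3. (not p and ((s or r) and not p)) and not r, 2
4. not p and ((s or r) and not p), 2
5. not r, 2
6. not p, 2
7. (s or r) and not p, 2
8. s or r, 2
9. s, 2
Accessibility: 0R0, 0R1, 0R2, 1R1, 1R2, 2R2
The negation has an open branch (countermodel exists).

No, not valid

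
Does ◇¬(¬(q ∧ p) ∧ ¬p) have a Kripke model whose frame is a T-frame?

Satisfiable (open branch found)

1. ◇¬(¬(q ∧ p) ∧ ¬p), w0
2. ¬(¬(q ∧ p) ∧ ¬p), w1
3. p, w1
Accessibility: w0Rw0, w0Rw1, w1Rw1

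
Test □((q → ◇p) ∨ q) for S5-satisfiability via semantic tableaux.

1. □((q → ◇p) ∨ q), w0
2. (q → ◇p) ∨ q, w0
3. q, w0
Accessibility: w0Rw0

Satisfiable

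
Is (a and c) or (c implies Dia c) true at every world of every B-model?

Tableau for the negation not ((a and c) or (c implies Dia c)):
1. not ((a and c) or (c implies Dia c)), w0
2. not (a and c), w0   [neg-or-rule on 1]
3. not (c implies Dia c), w0   [neg-or-rule on 1]
4. c, w0   [neg-implies-rule on 3]
5. not Dia c, w0   [neg-implies-rule on 3]
6. not c, w0   [neg-Dia-rule on 5 via w0Rw0]
Accessibility: w0Rw0
Branch closes: c and not c both at w0.
All branches of the negation close; one closing branch shown above.

Valid in B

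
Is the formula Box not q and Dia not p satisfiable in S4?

Satisfiable (open branch found)

1. Box not q and Dia not p, 0
2. Box not q, 0
3. Dia not p, 0
4. not q, 0
5. not p, 1
6. not q, 1
Accessibility: 0R0, 0R1, 1R1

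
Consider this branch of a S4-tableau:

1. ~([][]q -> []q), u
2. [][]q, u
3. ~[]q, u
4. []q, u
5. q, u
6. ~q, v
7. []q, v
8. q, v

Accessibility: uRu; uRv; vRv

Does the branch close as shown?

Both q and ~q appear at v.

Closed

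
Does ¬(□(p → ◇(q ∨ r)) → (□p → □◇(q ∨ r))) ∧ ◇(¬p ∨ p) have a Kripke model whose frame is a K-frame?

Unsatisfiable

1. ¬(□(p → ◇(q ∨ r)) → (□p → □◇(q ∨ r))) ∧ ◇(¬p ∨ p), 0
2. ¬(□(p → ◇(q ∨ r)) → (□p → □◇(q ∨ r))), 0
3. ◇(¬p ∨ p), 0
4. □(p → ◇(q ∨ r)), 0
5. ¬(□p → □◇(q ∨ r)), 0
6. □p, 0
7. ¬□◇(q ∨ r), 0
8. ¬p ∨ p, 1
9. p → ◇(q ∨ r), 1
10. p, 1
11. ◇(q ∨ r), 1
12. ¬◇(q ∨ r), 2
13. p → ◇(q ∨ r), 2
14. p, 2
15. ◇(q ∨ r), 2
16. q ∨ r, 3
17. r, 3
18. q ∨ r, 4
19. ¬(q ∨ r), 4
20. ¬q, 4
21. ¬r, 4
22. r, 4
Accessibility: 0R1, 0R2, 1R3, 2R4
Branch closes: r and ¬r both at 4.
Every branch closes; the branch above is one of them.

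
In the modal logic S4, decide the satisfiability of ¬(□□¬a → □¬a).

1. ¬(□□¬a → □¬a), w0
2. □□¬a, w0   [¬→-rule on 1]
3. ¬□¬a, w0   [¬→-rule on 1]
4. □¬a, w0   [□-rule on 2 via w0Rw0]
5. ¬a, w0   [□-rule on 4 via w0Rw0]
6. a, w1   [¬□-rule on 3: fresh world w1, w0Rw1]
7. □¬a, w1   [□-rule on 2 via w0Rw1]
8. ¬a, w1   [□-rule on 4 via w0Rw1]
Accessibility: w0Rw0, w0Rw1, w1Rw1
Branch closes: a and ¬a both at w1.
All branches of the tableau close; one closing branch shown above.

Unsatisfiable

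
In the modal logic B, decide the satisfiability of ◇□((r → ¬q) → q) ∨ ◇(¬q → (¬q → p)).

1. ◇□((r → ¬q) → q) ∨ ◇(¬q → (¬q → p)), u
2. ◇(¬q → (¬q → p)), u
3. ¬q → (¬q → p), v
4. ¬q → p, v
5. p, v
Accessibility: uRu, uRv, vRu, vRv

Satisfiable (open branch found)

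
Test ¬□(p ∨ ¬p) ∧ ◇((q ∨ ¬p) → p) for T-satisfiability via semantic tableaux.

1. ¬□(p ∨ ¬p) ∧ ◇((q ∨ ¬p) → p), w0
2. ¬□(p ∨ ¬p), w0   [∧-rule on 1]
3. ◇((q ∨ ¬p) → p), w0   [∧-rule on 1]
4. ¬(p ∨ ¬p), w1   [¬□-rule on 2: fresh world w1, w0Rw1]
5. ¬p, w1   [¬∨-rule on 4]
6. p, w1   [¬∨-rule on 4]
Accessibility: w0Rw0, w0Rw1, w1Rw1
Branch closes: p and ¬p both at w1.
(One branch shown.) All branches close.

Unsatisfiable (every branch closes)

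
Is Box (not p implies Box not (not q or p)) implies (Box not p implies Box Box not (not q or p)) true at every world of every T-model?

Tableau for the negation not (Box (not p implies Box not (not q or p)) implies (Box not p implies Box Box not (not q or p))):
1. not (Box (not p implies Box not (not q or p)) implies (Box not p implies Box Box not (not q or p))), 0
2. Box (not p implies Box not (not q or p)), 0   [neg-implies-rule on 1]
3. not (Box not p implies Box Box not (not q or p)), 0   [neg-implies-rule on 1]
4. Box not p, 0   [neg-implies-rule on 3]
5. not Box Box not (not q or p), 0   [neg-implies-rule on 3]
6. not p implies Box not (not q or p), 0   [Box-rule on 2 via 0R0]
7. not p, 0   [Box-rule on 4 via 0R0]
8. Box not (not q or p), 0   [implies-rule on 6 (branches; this branch)]
9. not (not q or p), 0   [Box-rule on 8 via 0R0]
10. q, 0   [neg-or-rule on 9]
11. not Box not (not q or p), 1   [neg-Box-rule on 5: fresh world 1, 0R1]
12. not p implies Box not (not q or p), 1   [Box-rule on 2 via 0R1]
13. not p, 1   [Box-rule on 4 via 0R1]
14. not (not q or p), 1   [Box-rule on 8 via 0R1]
15. q, 1   [neg-or-rule on 14]
16. Box not (not q or p), 1   [implies-rule on 12 (branches; this branch)]
17. not q or p, 2   [neg-Box-rule on 11: fresh world 2, 1R2]
18. not (not q or p), 2   [Box-rule on 16 via 1R2]
19. q, 2   [neg-or-rule on 18]
20. not p, 2   [neg-or-rule on 18]
21. p, 2   [or-rule on 17 (branches; this branch)]
Accessibility: 0R0, 0R1, 1R1, 1R2, 2R2
Branch closes: p and not p both at 2.
Every branch of the negation's tableau closes; the branch above is one of them.

Yes, valid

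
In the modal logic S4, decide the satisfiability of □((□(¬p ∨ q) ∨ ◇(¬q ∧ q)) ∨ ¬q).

Yes, satisfiable

1. □((□(¬p ∨ q) ∨ ◇(¬q ∧ q)) ∨ ¬q), u
2. (□(¬p ∨ q) ∨ ◇(¬q ∧ q)) ∨ ¬q, u   [□-rule on 1 via uRu]
3. ¬q, u   [∨-rule on 2 (branches; this branch)]
Accessibility: uRu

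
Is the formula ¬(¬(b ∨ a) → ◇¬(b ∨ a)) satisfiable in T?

No, unsatisfiable

1. ¬(¬(b ∨ a) → ◇¬(b ∨ a)), 0
2. ¬(b ∨ a), 0
3. ¬◇¬(b ∨ a), 0
4. ¬b, 0
5. ¬a, 0
6. b ∨ a, 0
7. a, 0
Accessibility: 0R0
Branch closes: a and ¬a both at 0.
Every branch closes; the branch above is one of them.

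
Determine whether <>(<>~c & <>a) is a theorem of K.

Tableau for the negation ~<>(<>~c & <>a):
1. ~<>(<>~c & <>a), u
The negation has an open branch (countermodel exists).

No, not valid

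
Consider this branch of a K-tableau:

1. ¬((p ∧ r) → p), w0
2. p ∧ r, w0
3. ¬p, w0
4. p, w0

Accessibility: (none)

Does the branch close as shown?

Both p and ¬p appear at w0.

Yes, closed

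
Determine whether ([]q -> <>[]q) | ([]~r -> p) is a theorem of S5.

Valid

Tableau for the negation ~(([]q -> <>[]q) | ([]~r -> p)):
1. ~(([]q -> <>[]q) | ([]~r -> p)), u
2. ~([]q -> <>[]q), u
3. ~([]~r -> p), u
4. []q, u
5. ~<>[]q, u
6. []~r, u
7. ~p, u
8. q, u
9. ~[]q, u
10. ~r, u
11. ~q, v
12. q, v
Accessibility: uRu, uRv, vRu, vRv
Branch closes: q and ~q both at v.
Every branch of the negation's tableau closes; the branch above is one of them.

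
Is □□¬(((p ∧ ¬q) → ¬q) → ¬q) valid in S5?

Not valid

Tableau for the negation ¬□□¬(((p ∧ ¬q) → ¬q) → ¬q):
1. ¬□□¬(((p ∧ ¬q) → ¬q) → ¬q), u
2. ¬□¬(((p ∧ ¬q) → ¬q) → ¬q), v   [¬□-rule on 1: fresh world v, uRv]
3. ((p ∧ ¬q) → ¬q) → ¬q, w   [¬□-rule on 2: fresh world w, vRw]
4. ¬q, w   [→-rule on 3 (branches; this branch)]
Accessibility: uRu, uRv, uRw, vRu, vRv, vRw, wRu, wRv, wRw
The negation has an open branch (countermodel exists).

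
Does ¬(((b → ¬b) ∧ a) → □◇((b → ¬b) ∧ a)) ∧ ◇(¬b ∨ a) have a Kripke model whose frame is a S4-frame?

Yes, satisfiable

1. ¬(((b → ¬b) ∧ a) → □◇((b → ¬b) ∧ a)) ∧ ◇(¬b ∨ a), w0
2. ¬(((b → ¬b) ∧ a) → □◇((b → ¬b) ∧ a)), w0
3. ◇(¬b ∨ a), w0
4. (b → ¬b) ∧ a, w0
5. ¬□◇((b → ¬b) ∧ a), w0
6. b → ¬b, w0
7. a, w0
8. ¬b, w0
9. ¬b ∨ a, w1
10. a, w1
11. ¬◇((b → ¬b) ∧ a), w2
12. ¬((b → ¬b) ∧ a), w2
13. ¬a, w2
Accessibility: w0Rw0, w0Rw1, w0Rw2, w1Rw1, w2Rw2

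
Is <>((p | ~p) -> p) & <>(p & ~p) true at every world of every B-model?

No, not valid

Tableau for the negation ~(<>((p | ~p) -> p) & <>(p & ~p)):
1. ~(<>((p | ~p) -> p) & <>(p & ~p)), w0
2. ~<>(p & ~p), w0   [~&-rule on 1 (branches; this branch)]
3. ~(p & ~p), w0   [~<>-rule on 2 via w0Rw0]
4. p, w0   [~&-rule on 3 (branches; this branch)]
Accessibility: w0Rw0
The negation has an open branch (countermodel exists).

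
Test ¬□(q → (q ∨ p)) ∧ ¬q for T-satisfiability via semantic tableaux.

1. ¬□(q → (q ∨ p)) ∧ ¬q, w0
2. ¬□(q → (q ∨ p)), w0
3. ¬q, w0
4. ¬(q → (q ∨ p)), w1
5. q, w1
6. ¬(q ∨ p), w1
7. ¬q, w1
8. ¬p, w1
Accessibility: w0Rw0, w0Rw1, w1Rw1
Branch closes: q and ¬q both at w1.
All branches of the tableau close; one closing branch shown above.

Unsatisfiable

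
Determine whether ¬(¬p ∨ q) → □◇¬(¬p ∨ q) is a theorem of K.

No, not valid

Tableau for the negation ¬(¬(¬p ∨ q) → □◇¬(¬p ∨ q)):
1. ¬(¬(¬p ∨ q) → □◇¬(¬p ∨ q)), 0
2. ¬(¬p ∨ q), 0
3. ¬□◇¬(¬p ∨ q), 0
4. p, 0
5. ¬q, 0
6. ¬◇¬(¬p ∨ q), 1
Accessibility: 0R1
The negation has an open branch (countermodel exists).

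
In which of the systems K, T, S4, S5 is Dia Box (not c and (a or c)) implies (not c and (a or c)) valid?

S5-tableau for the negation not (Dia Box (not c and (a or c)) implies (not c and (a or c))):
1. not (Dia Box (not c and (a or c)) implies (not c and (a or c))), 0
2. Dia Box (not c and (a or c)), 0   [neg-implies-rule on 1]
3. not (not c and (a or c)), 0   [neg-implies-rule on 1]
4. not (a or c), 0   [neg-and-rule on 3 (branches; this branch)]
5. not a, 0   [neg-or-rule on 4]
6. not c, 0   [neg-or-rule on 4]
7. Box (not c and (a or c)), 1   [Dia-rule on 2: fresh world 1, 0R1]
8. not c and (a or c), 0   [Box-rule on 7 via 1R0]
9. a or c, 0   [and-rule on 8]
10. not c and (a or c), 1   [Box-rule on 7 via 1R1]
11. not c, 1   [and-rule on 10]
12. a or c, 1   [and-rule on 10]
13. c, 0   [or-rule on 9 (branches; this branch)]
Accessibility: 0R0, 0R1, 1R0, 1R1
Branch closes: c and not c both at 0.
Every branch closes (one shown): valid in S5.
S4-tableau for the negation not (Dia Box (not c and (a or c)) implies (not c and (a or c))):
1. not (Dia Box (not c and (a or c)) implies (not c and (a or c))), 0
2. Dia Box (not c and (a or c)), 0   [neg-implies-rule on 1]
3. not (not c and (a or c)), 0   [neg-implies-rule on 1]
4. not (a or c), 0   [neg-and-rule on 3 (branches; this branch)]
5. not a, 0   [neg-or-rule on 4]
6. not c, 0   [neg-or-rule on 4]
7. Box (not c and (a or c)), 1   [Dia-rule on 2: fresh world 1, 0R1]
8. not c and (a or c), 1   [Box-rule on 7 via 1R1]
9. not c, 1   [and-rule on 8]
10. a or c, 1   [and-rule on 8]
11. a, 1   [or-rule on 10 (branches; this branch)]
Accessibility: 0R0, 0R1, 1R1
Complete open branch: countermodel on an S4-frame, so not valid in S4, nor in K, T (the same frame is also a K-frame and a T-frame).

S5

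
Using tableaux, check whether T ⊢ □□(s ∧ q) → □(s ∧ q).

Tableau for the negation ¬(□□(s ∧ q) → □(s ∧ q)):
1. ¬(□□(s ∧ q) → □(s ∧ q)), u
2. □□(s ∧ q), u
3. ¬□(s ∧ q), u
4. □(s ∧ q), u
5. s ∧ q, u
6. s, u
7. q, u
8. ¬(s ∧ q), v
9. □(s ∧ q), v
10. s ∧ q, v
11. s, v
12. q, v
13. ¬q, v
Accessibility: uRu, uRv, vRv
Branch closes: q and ¬q both at v.
All branches of the negation close; one closing branch shown above.

Yes, valid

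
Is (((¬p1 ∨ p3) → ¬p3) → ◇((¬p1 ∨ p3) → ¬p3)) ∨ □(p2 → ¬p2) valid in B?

Tableau for the negation ¬((((¬p1 ∨ p3) → ¬p3) → ◇((¬p1 ∨ p3) → ¬p3)) ∨ □(p2 → ¬p2)):
1. ¬((((¬p1 ∨ p3) → ¬p3) → ◇((¬p1 ∨ p3) → ¬p3)) ∨ □(p2 → ¬p2)), w0
2. ¬(((¬p1 ∨ p3) → ¬p3) → ◇((¬p1 ∨ p3) → ¬p3)), w0   [¬∨-rule on 1]
3. ¬□(p2 → ¬p2), w0   [¬∨-rule on 1]
4. (¬p1 ∨ p3) → ¬p3, w0   [¬→-rule on 2]
5. ¬◇((¬p1 ∨ p3) → ¬p3), w0   [¬→-rule on 2]
6. ¬((¬p1 ∨ p3) → ¬p3), w0   [¬◇-rule on 5 via w0Rw0]
7. ¬p1 ∨ p3, w0   [¬→-rule on 6]
8. p3, w0   [¬→-rule on 6]
9. ¬(¬p1 ∨ p3), w0   [→-rule on 4 (branches; this branch)]
10. p1, w0   [¬∨-rule on 9]
11. ¬p3, w0   [¬∨-rule on 9]
Accessibility: w0Rw0
Branch closes: p3 and ¬p3 both at w0.
Every branch of the negation's tableau closes; the branch above is one of them.

Yes, valid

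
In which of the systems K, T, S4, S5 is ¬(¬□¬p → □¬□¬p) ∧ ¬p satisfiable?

K, T, S4

S5-tableau for the formula:
1. ¬(¬□¬p → □¬□¬p) ∧ ¬p, w0
2. ¬(¬□¬p → □¬□¬p), w0
3. ¬p, w0
4. ¬□¬p, w0
5. ¬□¬□¬p, w0
6. p, w1
7. □¬p, w2
8. ¬p, w1
Accessibility: w0Rw0, w0Rw1, w0Rw2, w1Rw0, w1Rw1, w1Rw2, w2Rw0, w2Rw1, w2Rw2
Branch closes: p and ¬p both at w1.
Every branch closes (one shown): unsatisfiable in S5.
S4-tableau for the formula:
1. ¬(¬□¬p → □¬□¬p) ∧ ¬p, w0
2. ¬(¬□¬p → □¬□¬p), w0
3. ¬p, w0
4. ¬□¬p, w0
5. ¬□¬□¬p, w0
6. p, w1
7. □¬p, w2
8. ¬p, w2
Accessibility: w0Rw0, w0Rw1, w0Rw2, w1Rw1, w2Rw2
Complete open branch: satisfiable in S4, hence also in K, T (this S4-model is also a K-model and a T-model).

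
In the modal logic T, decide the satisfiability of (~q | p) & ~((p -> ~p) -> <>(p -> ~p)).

Unsatisfiable (every branch closes)

1. (~q | p) & ~((p -> ~p) -> <>(p -> ~p)), u
2. ~q | p, u
3. ~((p -> ~p) -> <>(p -> ~p)), u
4. p -> ~p, u
5. ~<>(p -> ~p), u
6. ~(p -> ~p), u
7. p, u
8. ~p, u
Accessibility: uRu
Branch closes: p and ~p both at u.
(One branch shown.) All branches close.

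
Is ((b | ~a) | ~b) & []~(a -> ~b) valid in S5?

Tableau for the negation ~(((b | ~a) | ~b) & []~(a -> ~b)):
1. ~(((b | ~a) | ~b) & []~(a -> ~b)), 0
2. ~[]~(a -> ~b), 0
3. a -> ~b, 1
4. ~b, 1
Accessibility: 0R0, 0R1, 1R0, 1R1
The negation has an open branch (countermodel exists).

Invalid (countermodel exists)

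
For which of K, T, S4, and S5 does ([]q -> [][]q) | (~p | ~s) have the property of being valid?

S4-tableau for the negation ~(([]q -> [][]q) | (~p | ~s)):
1. ~(([]q -> [][]q) | (~p | ~s)), 0
2. ~([]q -> [][]q), 0   [~|-rule on 1]
3. ~(~p | ~s), 0   [~|-rule on 1]
4. []q, 0   [~->-rule on 2]
5. ~[][]q, 0   [~->-rule on 2]
6. p, 0   [~|-rule on 3]
7. s, 0   [~|-rule on 3]
8. q, 0   [[]-rule on 4 via 0R0]
9. ~[]q, 1   [~[]-rule on 5: fresh world 1, 0R1]
10. q, 1   [[]-rule on 4 via 0R1]
11. ~q, 2   [~[]-rule on 9: fresh world 2, 1R2]
12. q, 2   [[]-rule on 4 via 0R2]
Accessibility: 0R0, 0R1, 0R2, 1R1, 1R2, 2R2
Branch closes: q and ~q both at 2.
Every branch closes (one shown): valid in S4, hence also in S5 (every theorem of S4 is a theorem of S5).
T-tableau for the negation ~(([]q -> [][]q) | (~p | ~s)):
1. ~(([]q -> [][]q) | (~p | ~s)), 0
2. ~([]q -> [][]q), 0   [~|-rule on 1]
3. ~(~p | ~s), 0   [~|-rule on 1]
4. []q, 0   [~->-rule on 2]
5. ~[][]q, 0   [~->-rule on 2]
6. p, 0   [~|-rule on 3]
7. s, 0   [~|-rule on 3]
8. q, 0   [[]-rule on 4 via 0R0]
9. ~[]q, 1   [~[]-rule on 5: fresh world 1, 0R1]
10. q, 1   [[]-rule on 4 via 0R1]
11. ~q, 2   [~[]-rule on 9: fresh world 2, 1R2]
Accessibility: 0R0, 0R1, 1R1, 1R2, 2R2
Complete open branch: countermodel on a T-frame, so not valid in T, nor in K (the same frame is also a K-frame).

S4, S5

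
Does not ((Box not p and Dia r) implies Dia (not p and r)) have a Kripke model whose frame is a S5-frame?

Unsatisfiable

1. not ((Box not p and Dia r) implies Dia (not p and r)), u
2. Box not p and Dia r, u
3. not Dia (not p and r), u
4. Box not p, u
5. Dia r, u
6. not (not p and r), u
7. not p, u
8. not r, u
9. r, v
10. not (not p and r), v
11. not p, v
12. not r, v
Accessibility: uRu, uRv, vRu, vRv
Branch closes: r and not r both at v.
All branches of the tableau close; one closing branch shown above.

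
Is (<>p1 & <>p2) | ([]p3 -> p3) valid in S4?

Yes, valid

Tableau for the negation ~((<>p1 & <>p2) | ([]p3 -> p3)):
1. ~((<>p1 & <>p2) | ([]p3 -> p3)), 0
2. ~(<>p1 & <>p2), 0
3. ~([]p3 -> p3), 0
4. []p3, 0
5. ~p3, 0
6. p3, 0
Accessibility: 0R0
Branch closes: p3 and ~p3 both at 0.
All branches of the negation close; one closing branch shown above.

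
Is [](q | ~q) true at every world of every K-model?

Yes, valid

Tableau for the negation ~[](q | ~q):
1. ~[](q | ~q), u
2. ~(q | ~q), v
3. ~q, v
4. q, v
Accessibility: uRv
Branch closes: q and ~q both at v.
Every branch of the negation's tableau closes; the branch above is one of them.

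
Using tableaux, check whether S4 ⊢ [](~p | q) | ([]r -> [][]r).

Valid in S4

Tableau for the negation ~([](~p | q) | ([]r -> [][]r)):
1. ~([](~p | q) | ([]r -> [][]r)), w0
2. ~[](~p | q), w0   [~|-rule on 1]
3. ~([]r -> [][]r), w0   [~|-rule on 1]
4. []r, w0   [~->-rule on 3]
5. ~[][]r, w0   [~->-rule on 3]
6. r, w0   [[]-rule on 4 via w0Rw0]
7. ~(~p | q), w1   [~[]-rule on 2: fresh world w1, w0Rw1]
8. p, w1   [~|-rule on 7]
9. ~q, w1   [~|-rule on 7]
10. r, w1   [[]-rule on 4 via w0Rw1]
11. ~[]r, w2   [~[]-rule on 5: fresh world w2, w0Rw2]
12. r, w2   [[]-rule on 4 via w0Rw2]
13. ~r, w3   [~[]-rule on 11: fresh world w3, w2Rw3]
14. r, w3   [[]-rule on 4 via w0Rw3]
Accessibility: w0Rw0, w0Rw1, w0Rw2, w0Rw3, w1Rw1, w2Rw2, w2Rw3, w3Rw3
Branch closes: r and ~r both at w3.
Every branch of the negation's tableau closes; the branch above is one of them.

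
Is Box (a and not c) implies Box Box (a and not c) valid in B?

Invalid (countermodel exists)

Tableau for the negation not (Box (a and not c) implies Box Box (a and not c)):
1. not (Box (a and not c) implies Box Box (a and not c)), u
2. Box (a and not c), u   [neg-implies-rule on 1]
3. not Box Box (a and not c), u   [neg-implies-rule on 1]
4. a and not c, u   [Box-rule on 2 via uRu]
5. a, u   [and-rule on 4]
6. not c, u   [and-rule on 4]
7. not Box (a and not c), v   [neg-Box-rule on 3: fresh world v, uRv]
8. a and not c, v   [Box-rule on 2 via uRv]
9. a, v   [and-rule on 8]
10. not c, v   [and-rule on 8]
11. not (a and not c), w   [neg-Box-rule on 7: fresh world w, vRw]
12. c, w   [neg-and-rule on 11 (branches; this branch)]
Accessibility: uRu, uRv, vRu, vRv, vRw, wRv, wRw
The negation has an open branch (countermodel exists).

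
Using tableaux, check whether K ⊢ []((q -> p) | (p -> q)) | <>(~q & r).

Tableau for the negation ~([]((q -> p) | (p -> q)) | <>(~q & r)):
1. ~([]((q -> p) | (p -> q)) | <>(~q & r)), u
2. ~[]((q -> p) | (p -> q)), u
3. ~<>(~q & r), u
4. ~((q -> p) | (p -> q)), v
5. ~(q -> p), v
6. ~(p -> q), v
7. q, v
8. ~p, v
9. p, v
10. ~q, v
Accessibility: uRv
Branch closes: p and ~p both at v.
Every branch of the negation's tableau closes; the branch above is one of them.

Yes, valid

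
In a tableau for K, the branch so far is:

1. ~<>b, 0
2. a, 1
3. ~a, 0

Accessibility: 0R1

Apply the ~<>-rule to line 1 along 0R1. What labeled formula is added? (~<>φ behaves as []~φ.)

~<>φ behaves as []~φ: propagate the negated body to each accessible world.

~b, 1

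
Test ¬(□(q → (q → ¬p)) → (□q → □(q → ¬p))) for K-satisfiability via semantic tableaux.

1. ¬(□(q → (q → ¬p)) → (□q → □(q → ¬p))), 0
2. □(q → (q → ¬p)), 0   [¬→-rule on 1]
3. ¬(□q → □(q → ¬p)), 0   [¬→-rule on 1]
4. □q, 0   [¬→-rule on 3]
5. ¬□(q → ¬p), 0   [¬→-rule on 3]
6. ¬(q → ¬p), 1   [¬□-rule on 5: fresh world 1, 0R1]
7. q, 1   [¬→-rule on 6]
8. p, 1   [¬→-rule on 6]
9. q → (q → ¬p), 1   [□-rule on 2 via 0R1]
10. q → ¬p, 1   [→-rule on 9 (branches; this branch)]
11. ¬p, 1   [→-rule on 10 (branches; this branch)]
Accessibility: 0R1
Branch closes: p and ¬p both at 1.
All branches of the tableau close; one closing branch shown above.

Unsatisfiable (every branch closes)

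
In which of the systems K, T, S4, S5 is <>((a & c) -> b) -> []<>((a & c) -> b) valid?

S4-tableau for the negation ~(<>((a & c) -> b) -> []<>((a & c) -> b)):
1. ~(<>((a & c) -> b) -> []<>((a & c) -> b)), u
2. <>((a & c) -> b), u
3. ~[]<>((a & c) -> b), u
4. (a & c) -> b, v
5. b, v
6. ~<>((a & c) -> b), w
7. ~((a & c) -> b), w
8. a & c, w
9. ~b, w
10. a, w
11. c, w
Accessibility: uRu, uRv, uRw, vRv, wRw
Complete open branch: countermodel on an S4-frame, so not valid in S4, nor in K, T (the same frame is also a K-frame and a T-frame).
S5-tableau for the negation ~(<>((a & c) -> b) -> []<>((a & c) -> b)):
1. ~(<>((a & c) -> b) -> []<>((a & c) -> b)), u
2. <>((a & c) -> b), u
3. ~[]<>((a & c) -> b), u
4. (a & c) -> b, v
5. ~(a & c), v
6. ~c, v
7. ~<>((a & c) -> b), w
8. ~((a & c) -> b), u
9. a & c, u
10. ~b, u
11. a, u
12. c, u
13. ~((a & c) -> b), v
14. a & c, v
15. ~b, v
16. a, v
17. c, v
Accessibility: uRu, uRv, uRw, vRu, vRv, vRw, wRu, wRv, wRw
Branch closes: c and ~c both at v.
Every branch closes (one shown): valid in S5.

S5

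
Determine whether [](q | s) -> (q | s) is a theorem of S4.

Yes, valid

Tableau for the negation ~([](q | s) -> (q | s)):
1. ~([](q | s) -> (q | s)), 0
2. [](q | s), 0
3. ~(q | s), 0
4. ~q, 0
5. ~s, 0
6. q | s, 0
7. s, 0
Accessibility: 0R0
Branch closes: s and ~s both at 0.
Every branch of the negation's tableau closes; the branch above is one of them.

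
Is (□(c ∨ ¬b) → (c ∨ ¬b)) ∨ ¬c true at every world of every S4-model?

Yes, valid

Tableau for the negation ¬((□(c ∨ ¬b) → (c ∨ ¬b)) ∨ ¬c):
1. ¬((□(c ∨ ¬b) → (c ∨ ¬b)) ∨ ¬c), u
2. ¬(□(c ∨ ¬b) → (c ∨ ¬b)), u
3. c, u
4. □(c ∨ ¬b), u
5. ¬(c ∨ ¬b), u
6. ¬c, u
7. b, u
Accessibility: uRu
Branch closes: c and ¬c both at u.
Every branch of the negation's tableau closes; the branch above is one of them.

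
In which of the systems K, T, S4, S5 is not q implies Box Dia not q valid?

S5-tableau for the negation not (not q implies Box Dia not q):
1. not (not q implies Box Dia not q), u
2. not q, u   [neg-implies-rule on 1]
3. not Box Dia not q, u   [neg-implies-rule on 1]
4. not Dia not q, v   [neg-Box-rule on 3: fresh world v, uRv]
5. q, u   [neg-Dia-rule on 4 via vRu]
Accessibility: uRu, uRv, vRu, vRv
Branch closes: q and not q both at u.
Every branch closes (one shown): valid in S5.
S4-tableau for the negation not (not q implies Box Dia not q):
1. not (not q implies Box Dia not q), u
2. not q, u   [neg-implies-rule on 1]
3. not Box Dia not q, u   [neg-implies-rule on 1]
4. not Dia not q, v   [neg-Box-rule on 3: fresh world v, uRv]
5. q, v   [neg-Dia-rule on 4 via vRv]
Accessibility: uRu, uRv, vRv
Complete open branch: countermodel on an S4-frame, so not valid in S4, nor in K, T (the same frame is also a K-frame and a T-frame).

S5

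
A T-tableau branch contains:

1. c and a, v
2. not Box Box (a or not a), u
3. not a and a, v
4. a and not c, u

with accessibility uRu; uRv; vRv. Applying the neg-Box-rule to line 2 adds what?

a fresh world w with uRw, and not Box (a or not a) at w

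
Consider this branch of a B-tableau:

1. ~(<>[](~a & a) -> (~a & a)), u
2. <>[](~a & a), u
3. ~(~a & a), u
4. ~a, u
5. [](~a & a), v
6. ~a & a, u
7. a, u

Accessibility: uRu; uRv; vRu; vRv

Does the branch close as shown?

Both a and ~a appear at u.

Yes, closed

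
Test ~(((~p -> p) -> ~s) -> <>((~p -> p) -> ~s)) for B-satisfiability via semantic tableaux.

1. ~(((~p -> p) -> ~s) -> <>((~p -> p) -> ~s)), 0
2. (~p -> p) -> ~s, 0
3. ~<>((~p -> p) -> ~s), 0
4. ~((~p -> p) -> ~s), 0
5. ~p -> p, 0
6. s, 0
7. ~(~p -> p), 0
8. ~p, 0
9. p, 0
Accessibility: 0R0
Branch closes: p and ~p both at 0.
All branches of the tableau close; one closing branch shown above.

Unsatisfiable (every branch closes)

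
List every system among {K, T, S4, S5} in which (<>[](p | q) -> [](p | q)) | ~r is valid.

S5-tableau for the negation ~((<>[](p | q) -> [](p | q)) | ~r):
1. ~((<>[](p | q) -> [](p | q)) | ~r), w0
2. ~(<>[](p | q) -> [](p | q)), w0   [~|-rule on 1]
3. r, w0   [~|-rule on 1]
4. <>[](p | q), w0   [~->-rule on 2]
5. ~[](p | q), w0   [~->-rule on 2]
6. [](p | q), w1   [<>-rule on 4: fresh world w1, w0Rw1]
7. p | q, w0   [[]-rule on 6 via w1Rw0]
8. p | q, w1   [[]-rule on 6 via w1Rw1]
9. q, w0   [|-rule on 7 (branches; this branch)]
10. q, w1   [|-rule on 8 (branches; this branch)]
11. ~(p | q), w2   [~[]-rule on 5: fresh world w2, w0Rw2]
12. ~p, w2   [~|-rule on 11]
13. ~q, w2   [~|-rule on 11]
14. p | q, w2   [[]-rule on 6 via w1Rw2]
15. q, w2   [|-rule on 14 (branches; this branch)]
Accessibility: w0Rw0, w0Rw1, w0Rw2, w1Rw0, w1Rw1, w1Rw2, w2Rw0, w2Rw1, w2Rw2
Branch closes: q and ~q both at w2.
Every branch closes (one shown): valid in S5.
S4-tableau for the negation ~((<>[](p | q) -> [](p | q)) | ~r):
1. ~((<>[](p | q) -> [](p | q)) | ~r), w0
2. ~(<>[](p | q) -> [](p | q)), w0   [~|-rule on 1]
3. r, w0   [~|-rule on 1]
4. <>[](p | q), w0   [~->-rule on 2]
5. ~[](p | q), w0   [~->-rule on 2]
6. [](p | q), w1   [<>-rule on 4: fresh world w1, w0Rw1]
7. p | q, w1   [[]-rule on 6 via w1Rw1]
8. q, w1   [|-rule on 7 (branches; this branch)]
9. ~(p | q), w2   [~[]-rule on 5: fresh world w2, w0Rw2]
10. ~p, w2   [~|-rule on 9]
11. ~q, w2   [~|-rule on 9]
Accessibility: w0Rw0, w0Rw1, w0Rw2, w1Rw1, w2Rw2
Complete open branch: countermodel on an S4-frame, so not valid in S4, nor in K, T (the same frame is also a K-frame and a T-frame).

S5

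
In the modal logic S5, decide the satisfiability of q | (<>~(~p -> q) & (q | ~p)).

Yes, satisfiable

1. q | (<>~(~p -> q) & (q | ~p)), u
2. <>~(~p -> q) & (q | ~p), u
3. <>~(~p -> q), u
4. q | ~p, u
5. ~p, u
6. ~(~p -> q), v
7. ~p, v
8. ~q, v
Accessibility: uRu, uRv, vRu, vRv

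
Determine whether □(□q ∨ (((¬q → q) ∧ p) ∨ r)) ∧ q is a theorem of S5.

No, not valid

Tableau for the negation ¬(□(□q ∨ (((¬q → q) ∧ p) ∨ r)) ∧ q):
1. ¬(□(□q ∨ (((¬q → q) ∧ p) ∨ r)) ∧ q), u
2. ¬q, u
Accessibility: uRu
The negation has an open branch (countermodel exists).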